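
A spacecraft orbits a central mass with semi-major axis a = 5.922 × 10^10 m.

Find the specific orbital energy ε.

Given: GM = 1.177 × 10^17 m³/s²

ε = −GM / (2a).
ε = −1.177e+17 / (2 · 5.922e+10) J/kg ≈ -9.938e+05 J/kg = -993.8 kJ/kg.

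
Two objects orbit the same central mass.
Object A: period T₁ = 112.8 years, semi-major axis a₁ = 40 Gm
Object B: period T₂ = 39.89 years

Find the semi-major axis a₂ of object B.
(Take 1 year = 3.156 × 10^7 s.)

Convert to SI: T₁ = 112.8 years = 3.55997e+09 s; a₁ = 40 Gm = 4e+10 m; T₂ = 39.89 years = 1.25893e+09 s.
Kepler's third law: (T₁/T₂)² = (a₁/a₂)³ ⇒ a₂ = a₁ · (T₂/T₁)^(2/3).
T₂/T₁ = 1.25893e+09 / 3.55997e+09 = 0.353635.
a₂ = 4e+10 · (0.353635)^(2/3) m ≈ 2e+10 m = 20 Gm.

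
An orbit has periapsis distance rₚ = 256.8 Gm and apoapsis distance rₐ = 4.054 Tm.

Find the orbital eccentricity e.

Convert to SI: rₚ = 256.8 Gm = 2.568e+11 m; rₐ = 4.054 Tm = 4.054e+12 m.
e = (rₐ − rₚ) / (rₐ + rₚ).
e = (4.054e+12 − 2.568e+11) / (4.054e+12 + 2.568e+11) = 3.7972e+12 / 4.3108e+12 ≈ 0.8809.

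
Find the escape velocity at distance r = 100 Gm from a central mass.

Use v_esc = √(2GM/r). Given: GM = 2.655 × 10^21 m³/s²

Convert to SI: r = 100 Gm = 1e+11 m.
Escape velocity comes from setting total energy to zero: ½v² − GM/r = 0 ⇒ v_esc = √(2GM / r).
v_esc = √(2 · 2.655e+21 / 1e+11) m/s ≈ 2.304e+05 m/s = 230.4 km/s.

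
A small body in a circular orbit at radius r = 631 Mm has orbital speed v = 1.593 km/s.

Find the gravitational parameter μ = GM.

Convert to SI: r = 631 Mm = 6.31e+08 m; v = 1.593 km/s = 1593 m/s.
For a circular orbit v² = GM/r, so GM = v² · r.
GM = (1593)² · 6.31e+08 m³/s² ≈ 1.601e+15 m³/s² = 1.601 × 10^15 m³/s².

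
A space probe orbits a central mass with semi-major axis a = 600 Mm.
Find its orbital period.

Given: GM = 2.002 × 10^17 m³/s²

Convert to SI: a = 600 Mm = 6e+08 m.
Kepler's third law: T = 2π √(a³ / GM).
Substituting a = 6e+08 m and GM = 2.002e+17 m³/s²:
T = 2π √((6e+08)³ / 2.002e+17) s
T ≈ 2.064e+05 s = 2.389 days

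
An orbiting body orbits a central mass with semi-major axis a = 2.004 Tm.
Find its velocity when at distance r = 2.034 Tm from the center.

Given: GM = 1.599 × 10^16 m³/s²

Convert to SI: a = 2.004 Tm = 2.004e+12 m; r = 2.034 Tm = 2.034e+12 m.
Vis-viva: v = √(GM · (2/r − 1/a)).
2/r − 1/a = 2/2.034e+12 − 1/2.004e+12 = 4.84282e-13 m⁻¹.
v = √(1.599e+16 · 4.84282e-13) m/s ≈ 88 m/s = 88 m/s.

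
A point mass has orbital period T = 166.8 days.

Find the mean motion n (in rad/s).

Convert to SI: T = 166.8 days = 1.44115e+07 s.
n = 2π / T.
n = 2π / 1.44115e+07 s ≈ 4.36e-07 rad/s.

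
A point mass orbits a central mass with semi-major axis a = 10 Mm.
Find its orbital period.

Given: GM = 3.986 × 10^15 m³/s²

Convert to SI: a = 10 Mm = 1e+07 m.
Kepler's third law: T = 2π √(a³ / GM).
Substituting a = 1e+07 m and GM = 3.986e+15 m³/s²:
T = 2π √((1e+07)³ / 3.986e+15) s
T ≈ 3147 s = 52.45 minutes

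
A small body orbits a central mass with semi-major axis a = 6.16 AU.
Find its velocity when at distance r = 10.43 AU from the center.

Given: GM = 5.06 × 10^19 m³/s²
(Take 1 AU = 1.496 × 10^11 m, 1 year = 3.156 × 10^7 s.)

Convert to SI: a = 6.16 AU = 9.21536e+11 m; r = 10.43 AU = 1.56033e+12 m.
Vis-viva: v = √(GM · (2/r − 1/a)).
2/r − 1/a = 2/1.56033e+12 − 1/9.21536e+11 = 1.96637e-13 m⁻¹.
v = √(5.06e+19 · 1.96637e-13) m/s ≈ 3154 m/s = 0.6654 AU/year.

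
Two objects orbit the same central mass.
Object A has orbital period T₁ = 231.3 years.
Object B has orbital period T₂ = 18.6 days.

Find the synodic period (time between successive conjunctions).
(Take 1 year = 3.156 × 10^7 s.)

Convert to SI: T₁ = 231.3 years = 7.29983e+09 s; T₂ = 18.6 days = 1.60704e+06 s.
T_syn = |T₁ · T₂ / (T₁ − T₂)|.
T_syn = |7.29983e+09 · 1.60704e+06 / (7.29983e+09 − 1.60704e+06)| s ≈ 1.607e+06 s = 18.6 days.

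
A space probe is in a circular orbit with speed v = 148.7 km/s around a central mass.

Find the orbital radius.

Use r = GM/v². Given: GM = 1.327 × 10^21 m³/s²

Convert to SI: v = 148.7 km/s = 148700 m/s.
For a circular orbit, v² = GM / r, so r = GM / v².
r = 1.327e+21 / (148700)² m ≈ 6.001e+10 m = 60.01 Gm.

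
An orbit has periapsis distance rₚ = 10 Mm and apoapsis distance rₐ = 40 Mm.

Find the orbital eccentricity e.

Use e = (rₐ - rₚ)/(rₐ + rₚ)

Convert to SI: rₚ = 10 Mm = 1e+07 m; rₐ = 40 Mm = 4e+07 m.
e = (rₐ − rₚ) / (rₐ + rₚ).
e = (4e+07 − 1e+07) / (4e+07 + 1e+07) = 3e+07 / 5e+07 ≈ 0.6.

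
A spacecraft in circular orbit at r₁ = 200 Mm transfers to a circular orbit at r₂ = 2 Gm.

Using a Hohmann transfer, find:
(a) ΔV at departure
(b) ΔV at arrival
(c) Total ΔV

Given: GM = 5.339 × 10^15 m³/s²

Convert to SI: r₁ = 200 Mm = 2e+08 m; r₂ = 2 Gm = 2e+09 m.
Transfer semi-major axis: a_t = (r₁ + r₂)/2 = (2e+08 + 2e+09)/2 = 1.1e+09 m.
Circular speeds: v₁ = √(GM/r₁) = 5166.72 m/s, v₂ = √(GM/r₂) = 1633.86 m/s.
Transfer speeds (vis-viva v² = GM(2/r − 1/a_t)): v₁ᵗ = 6966.8 m/s, v₂ᵗ = 696.68 m/s.
(a) ΔV₁ = |v₁ᵗ − v₁| ≈ 1800 m/s = 1.8 km/s.
(b) ΔV₂ = |v₂ − v₂ᵗ| ≈ 937.2 m/s = 937.2 m/s.
(c) ΔV_total = ΔV₁ + ΔV₂ ≈ 2737 m/s = 2.737 km/s.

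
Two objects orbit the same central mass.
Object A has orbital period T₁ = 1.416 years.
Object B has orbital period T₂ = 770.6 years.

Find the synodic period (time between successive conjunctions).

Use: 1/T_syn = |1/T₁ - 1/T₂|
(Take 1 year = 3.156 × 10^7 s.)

Convert to SI: T₁ = 1.416 years = 4.4689e+07 s; T₂ = 770.6 years = 2.43201e+10 s.
T_syn = |T₁ · T₂ / (T₁ − T₂)|.
T_syn = |4.4689e+07 · 2.43201e+10 / (4.4689e+07 − 2.43201e+10)| s ≈ 4.477e+07 s = 1.419 years.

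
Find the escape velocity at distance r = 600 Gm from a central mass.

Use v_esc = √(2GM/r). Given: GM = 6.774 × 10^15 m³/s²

Convert to SI: r = 600 Gm = 6e+11 m.
Escape velocity comes from setting total energy to zero: ½v² − GM/r = 0 ⇒ v_esc = √(2GM / r).
v_esc = √(2 · 6.774e+15 / 6e+11) m/s ≈ 150.3 m/s = 150.3 m/s.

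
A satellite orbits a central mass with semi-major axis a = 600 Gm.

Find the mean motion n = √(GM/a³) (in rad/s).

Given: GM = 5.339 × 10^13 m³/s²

Convert to SI: a = 600 Gm = 6e+11 m.
n = √(GM / a³).
n = √(5.339e+13 / (6e+11)³) rad/s ≈ 1.572e-11 rad/s.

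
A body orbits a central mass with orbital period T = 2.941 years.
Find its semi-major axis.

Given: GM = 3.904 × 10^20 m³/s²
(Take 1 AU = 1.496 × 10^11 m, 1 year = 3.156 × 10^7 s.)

Convert to SI: T = 2.941 years = 9.2818e+07 s.
Invert Kepler's third law: a = (GM · T² / (4π²))^(1/3).
Substituting T = 9.2818e+07 s and GM = 3.904e+20 m³/s²:
a = (3.904e+20 · (9.2818e+07)² / (4π²))^(1/3) m
a ≈ 4.4e+11 m = 2.941 AU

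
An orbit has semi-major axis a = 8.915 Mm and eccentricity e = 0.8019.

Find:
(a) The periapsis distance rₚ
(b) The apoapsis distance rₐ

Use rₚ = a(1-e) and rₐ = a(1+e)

Convert to SI: a = 8.915 Mm = 8.915e+06 m.
(a) rₚ = a(1 − e) = 8.915e+06 · (1 − 0.8019) = 8.915e+06 · 0.1981 ≈ 1.766e+06 m = 1.766 Mm.
(b) rₐ = a(1 + e) = 8.915e+06 · (1 + 0.8019) = 8.915e+06 · 1.8019 ≈ 1.606e+07 m = 16.06 Mm.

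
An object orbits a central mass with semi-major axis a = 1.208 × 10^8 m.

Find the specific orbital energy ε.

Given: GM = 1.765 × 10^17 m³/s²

ε = −GM / (2a).
ε = −1.765e+17 / (2 · 1.208e+08) J/kg ≈ -7.305e+08 J/kg = -730.5 MJ/kg.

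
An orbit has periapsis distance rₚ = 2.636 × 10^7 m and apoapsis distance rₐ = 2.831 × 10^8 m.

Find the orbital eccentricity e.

e = (rₐ − rₚ) / (rₐ + rₚ).
e = (2.831e+08 − 2.636e+07) / (2.831e+08 + 2.636e+07) = 2.5674e+08 / 3.0946e+08 ≈ 0.8296.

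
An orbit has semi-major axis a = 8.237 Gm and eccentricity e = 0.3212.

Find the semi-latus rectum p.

Convert to SI: a = 8.237 Gm = 8.237e+09 m.
p = a (1 − e²).
p = 8.237e+09 · (1 − (0.3212)²) = 8.237e+09 · 0.896831 ≈ 7.387e+09 m = 7.387 Gm.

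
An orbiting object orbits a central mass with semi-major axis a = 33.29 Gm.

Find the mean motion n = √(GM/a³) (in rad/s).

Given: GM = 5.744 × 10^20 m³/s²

Convert to SI: a = 33.29 Gm = 3.329e+10 m.
n = √(GM / a³).
n = √(5.744e+20 / (3.329e+10)³) rad/s ≈ 3.946e-06 rad/s.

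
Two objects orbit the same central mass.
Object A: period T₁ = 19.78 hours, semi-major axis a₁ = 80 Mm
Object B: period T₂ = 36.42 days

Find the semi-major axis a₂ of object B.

Convert to SI: T₁ = 19.78 hours = 71208 s; a₁ = 80 Mm = 8e+07 m; T₂ = 36.42 days = 3.14669e+06 s.
Kepler's third law: (T₁/T₂)² = (a₁/a₂)³ ⇒ a₂ = a₁ · (T₂/T₁)^(2/3).
T₂/T₁ = 3.14669e+06 / 71208 = 44.1901.
a₂ = 8e+07 · (44.1901)^(2/3) m ≈ 9.999e+08 m = 999.9 Mm.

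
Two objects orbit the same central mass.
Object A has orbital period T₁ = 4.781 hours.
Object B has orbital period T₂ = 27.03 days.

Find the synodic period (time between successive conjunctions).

Convert to SI: T₁ = 4.781 hours = 17211.6 s; T₂ = 27.03 days = 2.33539e+06 s.
T_syn = |T₁ · T₂ / (T₁ − T₂)|.
T_syn = |17211.6 · 2.33539e+06 / (17211.6 − 2.33539e+06)| s ≈ 1.734e+04 s = 4.816 hours.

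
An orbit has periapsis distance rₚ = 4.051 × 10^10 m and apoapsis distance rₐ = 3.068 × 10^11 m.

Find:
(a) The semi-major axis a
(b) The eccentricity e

(a) a = (rₚ + rₐ) / 2 = (4.051e+10 + 3.068e+11) / 2 ≈ 1.737e+11 m = 1.737 × 10^11 m.
(b) e = (rₐ − rₚ) / (rₐ + rₚ) = (3.068e+11 − 4.051e+10) / (3.068e+11 + 4.051e+10) ≈ 0.7667.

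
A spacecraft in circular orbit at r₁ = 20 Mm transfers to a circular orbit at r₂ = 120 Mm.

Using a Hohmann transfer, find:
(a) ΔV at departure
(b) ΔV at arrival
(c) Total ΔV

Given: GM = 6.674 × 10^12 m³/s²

Convert to SI: r₁ = 20 Mm = 2e+07 m; r₂ = 120 Mm = 1.2e+08 m.
Transfer semi-major axis: a_t = (r₁ + r₂)/2 = (2e+07 + 1.2e+08)/2 = 7e+07 m.
Circular speeds: v₁ = √(GM/r₁) = 577.668 m/s, v₂ = √(GM/r₂) = 235.832 m/s.
Transfer speeds (vis-viva v² = GM(2/r − 1/a_t)): v₁ᵗ = 756.345 m/s, v₂ᵗ = 126.057 m/s.
(a) ΔV₁ = |v₁ᵗ − v₁| ≈ 178.7 m/s = 178.7 m/s.
(b) ΔV₂ = |v₂ − v₂ᵗ| ≈ 109.8 m/s = 109.8 m/s.
(c) ΔV_total = ΔV₁ + ΔV₂ ≈ 288.5 m/s = 288.5 m/s.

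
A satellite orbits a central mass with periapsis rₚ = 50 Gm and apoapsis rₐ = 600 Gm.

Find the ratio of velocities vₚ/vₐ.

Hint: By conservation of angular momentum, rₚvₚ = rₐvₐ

Convert to SI: rₚ = 50 Gm = 5e+10 m; rₐ = 600 Gm = 6e+11 m.
Conservation of angular momentum gives rₚvₚ = rₐvₐ, so vₚ/vₐ = rₐ/rₚ.
vₚ/vₐ = 6e+11 / 5e+10 ≈ 12.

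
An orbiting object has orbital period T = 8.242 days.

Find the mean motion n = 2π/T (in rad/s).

Convert to SI: T = 8.242 days = 712109 s.
n = 2π / T.
n = 2π / 712109 s ≈ 8.823e-06 rad/s.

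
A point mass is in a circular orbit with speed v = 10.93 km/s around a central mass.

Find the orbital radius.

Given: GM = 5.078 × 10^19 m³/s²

Convert to SI: v = 10.93 km/s = 10930 m/s.
For a circular orbit, v² = GM / r, so r = GM / v².
r = 5.078e+19 / (10930)² m ≈ 4.251e+11 m = 425.1 Gm.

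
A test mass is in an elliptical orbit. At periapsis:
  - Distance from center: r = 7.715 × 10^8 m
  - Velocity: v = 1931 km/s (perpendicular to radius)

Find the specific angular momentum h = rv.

Convert to SI: v = 1931 km/s = 1.931e+06 m/s.
With v perpendicular to r, h = r · v.
h = 7.715e+08 · 1.931e+06 m²/s ≈ 1.49e+15 m²/s.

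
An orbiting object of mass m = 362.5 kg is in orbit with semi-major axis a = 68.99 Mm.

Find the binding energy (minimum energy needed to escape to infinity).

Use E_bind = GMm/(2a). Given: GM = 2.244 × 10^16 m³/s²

Convert to SI: a = 68.99 Mm = 6.899e+07 m.
Total orbital energy is E = −GMm/(2a); binding energy is E_bind = −E = GMm/(2a).
E_bind = 2.244e+16 · 362.5 / (2 · 6.899e+07) J ≈ 5.895e+10 J = 58.95 GJ.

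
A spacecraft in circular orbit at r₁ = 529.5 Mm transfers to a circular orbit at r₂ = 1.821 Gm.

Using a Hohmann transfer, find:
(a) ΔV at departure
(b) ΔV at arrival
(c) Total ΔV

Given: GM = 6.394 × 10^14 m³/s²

Convert to SI: r₁ = 529.5 Mm = 5.295e+08 m; r₂ = 1.821 Gm = 1.821e+09 m.
Transfer semi-major axis: a_t = (r₁ + r₂)/2 = (5.295e+08 + 1.821e+09)/2 = 1.17525e+09 m.
Circular speeds: v₁ = √(GM/r₁) = 1098.89 m/s, v₂ = √(GM/r₂) = 592.559 m/s.
Transfer speeds (vis-viva v² = GM(2/r − 1/a_t)): v₁ᵗ = 1367.86 m/s, v₂ᵗ = 397.74 m/s.
(a) ΔV₁ = |v₁ᵗ − v₁| ≈ 269 m/s = 269 m/s.
(b) ΔV₂ = |v₂ − v₂ᵗ| ≈ 194.8 m/s = 194.8 m/s.
(c) ΔV_total = ΔV₁ + ΔV₂ ≈ 463.8 m/s = 463.8 m/s.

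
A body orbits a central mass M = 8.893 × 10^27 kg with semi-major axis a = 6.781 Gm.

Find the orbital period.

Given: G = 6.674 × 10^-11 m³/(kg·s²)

Convert to SI: a = 6.781 Gm = 6.781e+09 m.
GM = G · M = 6.674e-11 · 8.893e+27 = 5.93519e+17 m³/s².
Kepler's third law: T = 2π √(a³ / GM).
Substituting a = 6.781e+09 m and GM = 5.93519e+17 m³/s²:
T = 2π √((6.781e+09)³ / 5.93519e+17) s
T ≈ 4.554e+06 s = 52.71 days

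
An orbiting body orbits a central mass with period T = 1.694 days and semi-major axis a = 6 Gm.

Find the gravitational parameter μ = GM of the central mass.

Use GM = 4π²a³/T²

Convert to SI: T = 1.694 days = 146362 s; a = 6 Gm = 6e+09 m.
GM = 4π² · a³ / T².
GM = 4π² · (6e+09)³ / (146362)² m³/s² ≈ 3.981e+20 m³/s² = 3.981 × 10^20 m³/s².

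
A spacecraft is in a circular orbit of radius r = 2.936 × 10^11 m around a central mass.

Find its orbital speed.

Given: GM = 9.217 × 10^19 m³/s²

For a circular orbit, gravity supplies the centripetal force, so v = √(GM / r).
v = √(9.217e+19 / 2.936e+11) m/s ≈ 1.772e+04 m/s = 17.72 km/s.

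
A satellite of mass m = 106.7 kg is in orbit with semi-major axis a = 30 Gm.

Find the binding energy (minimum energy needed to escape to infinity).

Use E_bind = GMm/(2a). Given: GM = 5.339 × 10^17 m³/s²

Convert to SI: a = 30 Gm = 3e+10 m.
Total orbital energy is E = −GMm/(2a); binding energy is E_bind = −E = GMm/(2a).
E_bind = 5.339e+17 · 106.7 / (2 · 3e+10) J ≈ 9.495e+08 J = 949.5 MJ.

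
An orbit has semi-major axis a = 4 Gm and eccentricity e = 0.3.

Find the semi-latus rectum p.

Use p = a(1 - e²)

Convert to SI: a = 4 Gm = 4e+09 m.
p = a (1 − e²).
p = 4e+09 · (1 − (0.3)²) = 4e+09 · 0.91 ≈ 3.64e+09 m = 3.64 Gm.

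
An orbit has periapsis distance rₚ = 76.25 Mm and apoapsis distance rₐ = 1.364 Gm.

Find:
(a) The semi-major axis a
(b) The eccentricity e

Convert to SI: rₚ = 76.25 Mm = 7.625e+07 m; rₐ = 1.364 Gm = 1.364e+09 m.
(a) a = (rₚ + rₐ) / 2 = (7.625e+07 + 1.364e+09) / 2 ≈ 7.201e+08 m = 720.1 Mm.
(b) e = (rₐ − rₚ) / (rₐ + rₚ) = (1.364e+09 − 7.625e+07) / (1.364e+09 + 7.625e+07) ≈ 0.8941.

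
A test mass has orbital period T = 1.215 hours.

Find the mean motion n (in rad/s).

Convert to SI: T = 1.215 hours = 4374 s.
n = 2π / T.
n = 2π / 4374 s ≈ 0.001436 rad/s.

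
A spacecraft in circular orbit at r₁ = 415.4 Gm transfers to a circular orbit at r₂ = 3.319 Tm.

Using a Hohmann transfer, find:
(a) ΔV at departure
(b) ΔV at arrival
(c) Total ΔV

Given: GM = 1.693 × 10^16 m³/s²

Convert to SI: r₁ = 415.4 Gm = 4.154e+11 m; r₂ = 3.319 Tm = 3.319e+12 m.
Transfer semi-major axis: a_t = (r₁ + r₂)/2 = (4.154e+11 + 3.319e+12)/2 = 1.8672e+12 m.
Circular speeds: v₁ = √(GM/r₁) = 201.881 m/s, v₂ = √(GM/r₂) = 71.4208 m/s.
Transfer speeds (vis-viva v² = GM(2/r − 1/a_t)): v₁ᵗ = 269.156 m/s, v₂ᵗ = 33.687 m/s.
(a) ΔV₁ = |v₁ᵗ − v₁| ≈ 67.27 m/s = 67.27 m/s.
(b) ΔV₂ = |v₂ − v₂ᵗ| ≈ 37.73 m/s = 37.73 m/s.
(c) ΔV_total = ΔV₁ + ΔV₂ ≈ 105 m/s = 105 m/s.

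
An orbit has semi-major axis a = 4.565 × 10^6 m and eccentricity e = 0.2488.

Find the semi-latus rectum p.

p = a (1 − e²).
p = 4.565e+06 · (1 − (0.2488)²) = 4.565e+06 · 0.938099 ≈ 4.282e+06 m = 4.282 × 10^6 m.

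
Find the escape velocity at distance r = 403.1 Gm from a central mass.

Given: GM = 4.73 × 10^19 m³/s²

Convert to SI: r = 403.1 Gm = 4.031e+11 m.
Escape velocity comes from setting total energy to zero: ½v² − GM/r = 0 ⇒ v_esc = √(2GM / r).
v_esc = √(2 · 4.73e+19 / 4.031e+11) m/s ≈ 1.532e+04 m/s = 15.32 km/s.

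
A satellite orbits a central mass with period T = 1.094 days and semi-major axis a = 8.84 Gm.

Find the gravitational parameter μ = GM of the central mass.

Convert to SI: T = 1.094 days = 94521.6 s; a = 8.84 Gm = 8.84e+09 m.
GM = 4π² · a³ / T².
GM = 4π² · (8.84e+09)³ / (94521.6)² m³/s² ≈ 3.052e+21 m³/s² = 3.052 × 10^21 m³/s².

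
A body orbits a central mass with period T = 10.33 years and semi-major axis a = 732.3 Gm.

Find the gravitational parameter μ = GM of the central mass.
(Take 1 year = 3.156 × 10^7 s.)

Convert to SI: T = 10.33 years = 3.26015e+08 s; a = 732.3 Gm = 7.323e+11 m.
GM = 4π² · a³ / T².
GM = 4π² · (7.323e+11)³ / (3.26015e+08)² m³/s² ≈ 1.459e+20 m³/s² = 1.459 × 10^20 m³/s².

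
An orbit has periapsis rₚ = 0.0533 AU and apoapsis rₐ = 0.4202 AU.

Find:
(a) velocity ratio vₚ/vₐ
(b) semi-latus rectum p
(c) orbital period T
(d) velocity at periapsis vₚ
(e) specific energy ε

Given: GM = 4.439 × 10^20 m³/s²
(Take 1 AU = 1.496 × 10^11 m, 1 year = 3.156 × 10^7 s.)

Convert to SI: rₚ = 0.0533 AU = 7.97368e+09 m; rₐ = 0.4202 AU = 6.28619e+10 m.
(a) Conservation of angular momentum (rₚvₚ = rₐvₐ) gives vₚ/vₐ = rₐ/rₚ = 6.28619e+10/7.97368e+09 ≈ 7.884
(b) From a = (rₚ + rₐ)/2 = 3.54178e+10 m and e = (rₐ − rₚ)/(rₐ + rₚ) = 0.774868, p = a(1 − e²) = 3.54178e+10 · (1 − (0.774868)²) ≈ 1.415e+10 m
(c) With a = (rₚ + rₐ)/2 = 3.54178e+10 m, T = 2π √(a³/GM) = 2π √((3.54178e+10)³/4.439e+20) s ≈ 1.988e+06 s
(d) With a = (rₚ + rₐ)/2 = 3.54178e+10 m, vₚ = √(GM (2/rₚ − 1/a)) = √(4.439e+20 · (2/7.97368e+09 − 1/3.54178e+10)) m/s ≈ 3.143e+05 m/s
(e) With a = (rₚ + rₐ)/2 = 3.54178e+10 m, ε = −GM/(2a) = −4.439e+20/(2 · 3.54178e+10) J/kg ≈ -6.267e+09 J/kg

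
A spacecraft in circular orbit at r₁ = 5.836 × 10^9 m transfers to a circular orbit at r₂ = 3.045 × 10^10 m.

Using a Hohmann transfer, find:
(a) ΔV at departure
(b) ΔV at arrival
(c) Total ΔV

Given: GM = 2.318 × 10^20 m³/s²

Transfer semi-major axis: a_t = (r₁ + r₂)/2 = (5.836e+09 + 3.045e+10)/2 = 1.8143e+10 m.
Circular speeds: v₁ = √(GM/r₁) = 199296 m/s, v₂ = √(GM/r₂) = 87249.5 m/s.
Transfer speeds (vis-viva v² = GM(2/r − 1/a_t)): v₁ᵗ = 258189 m/s, v₂ᵗ = 49484.2 m/s.
(a) ΔV₁ = |v₁ᵗ − v₁| ≈ 5.889e+04 m/s = 58.89 km/s.
(b) ΔV₂ = |v₂ − v₂ᵗ| ≈ 3.777e+04 m/s = 37.77 km/s.
(c) ΔV_total = ΔV₁ + ΔV₂ ≈ 9.666e+04 m/s = 96.66 km/s.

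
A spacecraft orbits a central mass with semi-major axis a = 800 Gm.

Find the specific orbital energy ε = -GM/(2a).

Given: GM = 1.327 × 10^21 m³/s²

Convert to SI: a = 800 Gm = 8e+11 m.
ε = −GM / (2a).
ε = −1.327e+21 / (2 · 8e+11) J/kg ≈ -8.294e+08 J/kg = -829.4 MJ/kg.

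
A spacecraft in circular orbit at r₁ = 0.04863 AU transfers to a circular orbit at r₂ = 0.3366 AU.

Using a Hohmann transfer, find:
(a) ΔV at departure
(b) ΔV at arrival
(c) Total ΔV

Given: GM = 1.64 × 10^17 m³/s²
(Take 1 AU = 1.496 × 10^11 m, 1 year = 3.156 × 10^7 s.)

Convert to SI: r₁ = 0.04863 AU = 7.27505e+09 m; r₂ = 0.3366 AU = 5.03554e+10 m.
Transfer semi-major axis: a_t = (r₁ + r₂)/2 = (7.27505e+09 + 5.03554e+10)/2 = 2.88152e+10 m.
Circular speeds: v₁ = √(GM/r₁) = 4747.93 m/s, v₂ = √(GM/r₂) = 1804.68 m/s.
Transfer speeds (vis-viva v² = GM(2/r − 1/a_t)): v₁ᵗ = 6276.48 m/s, v₂ᵗ = 906.789 m/s.
(a) ΔV₁ = |v₁ᵗ − v₁| ≈ 1529 m/s = 0.3225 AU/year.
(b) ΔV₂ = |v₂ − v₂ᵗ| ≈ 897.9 m/s = 0.1894 AU/year.
(c) ΔV_total = ΔV₁ + ΔV₂ ≈ 2426 m/s = 0.5119 AU/year.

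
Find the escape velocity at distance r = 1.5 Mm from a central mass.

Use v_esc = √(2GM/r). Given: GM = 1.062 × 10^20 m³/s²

Convert to SI: r = 1.5 Mm = 1.5e+06 m.
Escape velocity comes from setting total energy to zero: ½v² − GM/r = 0 ⇒ v_esc = √(2GM / r).
v_esc = √(2 · 1.062e+20 / 1.5e+06) m/s ≈ 1.19e+07 m/s = 1.19e+04 km/s.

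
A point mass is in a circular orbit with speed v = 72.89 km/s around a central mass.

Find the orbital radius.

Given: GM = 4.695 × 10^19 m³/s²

Convert to SI: v = 72.89 km/s = 72890 m/s.
For a circular orbit, v² = GM / r, so r = GM / v².
r = 4.695e+19 / (72890)² m ≈ 8.837e+09 m = 8.837 Gm.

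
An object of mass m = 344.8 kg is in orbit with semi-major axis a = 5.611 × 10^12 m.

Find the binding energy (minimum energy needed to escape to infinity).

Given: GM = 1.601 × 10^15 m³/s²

Total orbital energy is E = −GMm/(2a); binding energy is E_bind = −E = GMm/(2a).
E_bind = 1.601e+15 · 344.8 / (2 · 5.611e+12) J ≈ 4.919e+04 J = 49.19 kJ.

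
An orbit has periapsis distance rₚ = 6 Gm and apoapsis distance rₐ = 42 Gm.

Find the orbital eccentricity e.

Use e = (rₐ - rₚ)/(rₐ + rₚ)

Convert to SI: rₚ = 6 Gm = 6e+09 m; rₐ = 42 Gm = 4.2e+10 m.
e = (rₐ − rₚ) / (rₐ + rₚ).
e = (4.2e+10 − 6e+09) / (4.2e+10 + 6e+09) = 3.6e+10 / 4.8e+10 ≈ 0.75.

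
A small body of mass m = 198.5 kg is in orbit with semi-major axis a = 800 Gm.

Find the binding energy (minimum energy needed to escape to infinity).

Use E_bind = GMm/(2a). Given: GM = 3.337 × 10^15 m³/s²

Convert to SI: a = 800 Gm = 8e+11 m.
Total orbital energy is E = −GMm/(2a); binding energy is E_bind = −E = GMm/(2a).
E_bind = 3.337e+15 · 198.5 / (2 · 8e+11) J ≈ 4.14e+05 J = 414 kJ.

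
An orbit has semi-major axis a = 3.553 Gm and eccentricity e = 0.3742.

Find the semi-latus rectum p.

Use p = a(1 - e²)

Convert to SI: a = 3.553 Gm = 3.553e+09 m.
p = a (1 − e²).
p = 3.553e+09 · (1 − (0.3742)²) = 3.553e+09 · 0.859974 ≈ 3.055e+09 m = 3.055 Gm.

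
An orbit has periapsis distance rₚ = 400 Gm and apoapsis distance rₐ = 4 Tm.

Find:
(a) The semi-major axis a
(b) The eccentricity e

Convert to SI: rₚ = 400 Gm = 4e+11 m; rₐ = 4 Tm = 4e+12 m.
(a) a = (rₚ + rₐ) / 2 = (4e+11 + 4e+12) / 2 ≈ 2.2e+12 m = 2.2 Tm.
(b) e = (rₐ − rₚ) / (rₐ + rₚ) = (4e+12 − 4e+11) / (4e+12 + 4e+11) ≈ 0.8182.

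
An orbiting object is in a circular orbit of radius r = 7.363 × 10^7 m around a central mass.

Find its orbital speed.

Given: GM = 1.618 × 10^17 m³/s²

For a circular orbit, gravity supplies the centripetal force, so v = √(GM / r).
v = √(1.618e+17 / 7.363e+07) m/s ≈ 4.688e+04 m/s = 46.88 km/s.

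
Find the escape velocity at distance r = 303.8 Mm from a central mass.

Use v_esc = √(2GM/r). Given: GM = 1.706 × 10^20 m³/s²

Convert to SI: r = 303.8 Mm = 3.038e+08 m.
Escape velocity comes from setting total energy to zero: ½v² − GM/r = 0 ⇒ v_esc = √(2GM / r).
v_esc = √(2 · 1.706e+20 / 3.038e+08) m/s ≈ 1.06e+06 m/s = 1060 km/s.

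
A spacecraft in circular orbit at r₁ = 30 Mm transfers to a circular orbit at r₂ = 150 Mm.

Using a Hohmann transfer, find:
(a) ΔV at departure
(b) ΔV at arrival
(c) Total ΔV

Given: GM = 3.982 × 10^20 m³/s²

Convert to SI: r₁ = 30 Mm = 3e+07 m; r₂ = 150 Mm = 1.5e+08 m.
Transfer semi-major axis: a_t = (r₁ + r₂)/2 = (3e+07 + 1.5e+08)/2 = 9e+07 m.
Circular speeds: v₁ = √(GM/r₁) = 3.64326e+06 m/s, v₂ = √(GM/r₂) = 1.62931e+06 m/s.
Transfer speeds (vis-viva v² = GM(2/r − 1/a_t)): v₁ᵗ = 4.70343e+06 m/s, v₂ᵗ = 940685 m/s.
(a) ΔV₁ = |v₁ᵗ − v₁| ≈ 1.06e+06 m/s = 1060 km/s.
(b) ΔV₂ = |v₂ − v₂ᵗ| ≈ 6.886e+05 m/s = 688.6 km/s.
(c) ΔV_total = ΔV₁ + ΔV₂ ≈ 1.749e+06 m/s = 1749 km/s.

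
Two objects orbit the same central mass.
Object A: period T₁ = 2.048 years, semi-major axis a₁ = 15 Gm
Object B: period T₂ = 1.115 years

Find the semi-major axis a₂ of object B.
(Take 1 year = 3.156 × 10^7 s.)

Convert to SI: T₁ = 2.048 years = 6.46349e+07 s; a₁ = 15 Gm = 1.5e+10 m; T₂ = 1.115 years = 3.51894e+07 s.
Kepler's third law: (T₁/T₂)² = (a₁/a₂)³ ⇒ a₂ = a₁ · (T₂/T₁)^(2/3).
T₂/T₁ = 3.51894e+07 / 6.46349e+07 = 0.544434.
a₂ = 1.5e+10 · (0.544434)^(2/3) m ≈ 1e+10 m = 10 Gm.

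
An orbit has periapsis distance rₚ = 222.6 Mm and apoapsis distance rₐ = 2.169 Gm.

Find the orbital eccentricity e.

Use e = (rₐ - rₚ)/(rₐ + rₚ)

Convert to SI: rₚ = 222.6 Mm = 2.226e+08 m; rₐ = 2.169 Gm = 2.169e+09 m.
e = (rₐ − rₚ) / (rₐ + rₚ).
e = (2.169e+09 − 2.226e+08) / (2.169e+09 + 2.226e+08) = 1.9464e+09 / 2.3916e+09 ≈ 0.8138.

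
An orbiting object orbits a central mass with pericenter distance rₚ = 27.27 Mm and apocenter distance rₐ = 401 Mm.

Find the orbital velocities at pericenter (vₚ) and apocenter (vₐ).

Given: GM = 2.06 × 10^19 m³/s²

Convert to SI: rₚ = 27.27 Mm = 2.727e+07 m; rₐ = 401 Mm = 4.01e+08 m.
Use the vis-viva equation v² = GM(2/r − 1/a) with a = (rₚ + rₐ)/2 = (2.727e+07 + 4.01e+08)/2 = 2.14135e+08 m.
vₚ = √(GM · (2/rₚ − 1/a)) = √(2.06e+19 · (2/2.727e+07 − 1/2.14135e+08)) m/s ≈ 1.189e+06 m/s = 1189 km/s.
vₐ = √(GM · (2/rₐ − 1/a)) = √(2.06e+19 · (2/4.01e+08 − 1/2.14135e+08)) m/s ≈ 8.088e+04 m/s = 80.88 km/s.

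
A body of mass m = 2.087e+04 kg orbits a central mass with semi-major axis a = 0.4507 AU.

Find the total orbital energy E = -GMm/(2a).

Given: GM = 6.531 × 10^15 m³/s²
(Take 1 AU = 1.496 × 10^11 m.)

Convert to SI: a = 0.4507 AU = 6.74247e+10 m.
E = −GMm / (2a).
E = −6.531e+15 · 2.087e+04 / (2 · 6.74247e+10) J ≈ -1.011e+09 J = -1.011 GJ.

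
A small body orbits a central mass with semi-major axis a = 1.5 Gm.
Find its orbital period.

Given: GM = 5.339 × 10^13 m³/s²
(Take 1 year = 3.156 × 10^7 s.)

Convert to SI: a = 1.5 Gm = 1.5e+09 m.
Kepler's third law: T = 2π √(a³ / GM).
Substituting a = 1.5e+09 m and GM = 5.339e+13 m³/s²:
T = 2π √((1.5e+09)³ / 5.339e+13) s
T ≈ 4.996e+07 s = 1.583 years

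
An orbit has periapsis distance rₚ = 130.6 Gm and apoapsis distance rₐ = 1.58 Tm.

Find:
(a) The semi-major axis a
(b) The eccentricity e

Convert to SI: rₚ = 130.6 Gm = 1.306e+11 m; rₐ = 1.58 Tm = 1.58e+12 m.
(a) a = (rₚ + rₐ) / 2 = (1.306e+11 + 1.58e+12) / 2 ≈ 8.553e+11 m = 855.3 Gm.
(b) e = (rₐ − rₚ) / (rₐ + rₚ) = (1.58e+12 − 1.306e+11) / (1.58e+12 + 1.306e+11) ≈ 0.8473.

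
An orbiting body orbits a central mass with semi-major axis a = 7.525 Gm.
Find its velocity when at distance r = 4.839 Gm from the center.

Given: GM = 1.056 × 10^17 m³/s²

Convert to SI: a = 7.525 Gm = 7.525e+09 m; r = 4.839 Gm = 4.839e+09 m.
Vis-viva: v = √(GM · (2/r − 1/a)).
2/r − 1/a = 2/4.839e+09 − 1/7.525e+09 = 2.80418e-10 m⁻¹.
v = √(1.056e+17 · 2.80418e-10) m/s ≈ 5442 m/s = 5.442 km/s.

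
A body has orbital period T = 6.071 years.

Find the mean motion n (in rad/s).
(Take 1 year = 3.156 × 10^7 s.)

Convert to SI: T = 6.071 years = 1.91601e+08 s.
n = 2π / T.
n = 2π / 1.91601e+08 s ≈ 3.279e-08 rad/s.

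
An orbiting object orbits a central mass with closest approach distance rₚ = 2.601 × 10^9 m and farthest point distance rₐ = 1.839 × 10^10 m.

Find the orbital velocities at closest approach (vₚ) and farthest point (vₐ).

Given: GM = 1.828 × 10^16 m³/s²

Use the vis-viva equation v² = GM(2/r − 1/a) with a = (rₚ + rₐ)/2 = (2.601e+09 + 1.839e+10)/2 = 1.04955e+10 m.
vₚ = √(GM · (2/rₚ − 1/a)) = √(1.828e+16 · (2/2.601e+09 − 1/1.04955e+10)) m/s ≈ 3509 m/s = 3.509 km/s.
vₐ = √(GM · (2/rₐ − 1/a)) = √(1.828e+16 · (2/1.839e+10 − 1/1.04955e+10)) m/s ≈ 496.3 m/s = 496.3 m/s.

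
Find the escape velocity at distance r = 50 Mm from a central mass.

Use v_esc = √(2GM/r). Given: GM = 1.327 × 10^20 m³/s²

Convert to SI: r = 50 Mm = 5e+07 m.
Escape velocity comes from setting total energy to zero: ½v² − GM/r = 0 ⇒ v_esc = √(2GM / r).
v_esc = √(2 · 1.327e+20 / 5e+07) m/s ≈ 2.304e+06 m/s = 2304 km/s.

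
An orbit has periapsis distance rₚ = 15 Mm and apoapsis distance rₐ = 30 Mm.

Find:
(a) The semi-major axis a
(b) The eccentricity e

Convert to SI: rₚ = 15 Mm = 1.5e+07 m; rₐ = 30 Mm = 3e+07 m.
(a) a = (rₚ + rₐ) / 2 = (1.5e+07 + 3e+07) / 2 ≈ 2.25e+07 m = 22.5 Mm.
(b) e = (rₐ − rₚ) / (rₐ + rₚ) = (3e+07 − 1.5e+07) / (3e+07 + 1.5e+07) ≈ 0.3333.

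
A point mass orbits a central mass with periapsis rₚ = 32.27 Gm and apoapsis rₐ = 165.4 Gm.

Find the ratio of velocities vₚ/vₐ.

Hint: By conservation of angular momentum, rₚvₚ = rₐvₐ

Convert to SI: rₚ = 32.27 Gm = 3.227e+10 m; rₐ = 165.4 Gm = 1.654e+11 m.
Conservation of angular momentum gives rₚvₚ = rₐvₐ, so vₚ/vₐ = rₐ/rₚ.
vₚ/vₐ = 1.654e+11 / 3.227e+10 ≈ 5.126.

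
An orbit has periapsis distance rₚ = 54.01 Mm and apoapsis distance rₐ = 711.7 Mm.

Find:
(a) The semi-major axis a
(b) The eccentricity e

Convert to SI: rₚ = 54.01 Mm = 5.401e+07 m; rₐ = 711.7 Mm = 7.117e+08 m.
(a) a = (rₚ + rₐ) / 2 = (5.401e+07 + 7.117e+08) / 2 ≈ 3.829e+08 m = 382.9 Mm.
(b) e = (rₐ − rₚ) / (rₐ + rₚ) = (7.117e+08 − 5.401e+07) / (7.117e+08 + 5.401e+07) ≈ 0.8589.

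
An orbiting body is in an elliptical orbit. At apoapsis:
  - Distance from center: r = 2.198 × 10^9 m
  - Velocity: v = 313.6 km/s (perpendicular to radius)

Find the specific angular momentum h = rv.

Convert to SI: v = 313.6 km/s = 313600 m/s.
With v perpendicular to r, h = r · v.
h = 2.198e+09 · 313600 m²/s ≈ 6.893e+14 m²/s.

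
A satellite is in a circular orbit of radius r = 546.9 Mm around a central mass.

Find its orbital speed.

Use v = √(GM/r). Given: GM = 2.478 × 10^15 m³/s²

Convert to SI: r = 546.9 Mm = 5.469e+08 m.
For a circular orbit, gravity supplies the centripetal force, so v = √(GM / r).
v = √(2.478e+15 / 5.469e+08) m/s ≈ 2129 m/s = 2.129 km/s.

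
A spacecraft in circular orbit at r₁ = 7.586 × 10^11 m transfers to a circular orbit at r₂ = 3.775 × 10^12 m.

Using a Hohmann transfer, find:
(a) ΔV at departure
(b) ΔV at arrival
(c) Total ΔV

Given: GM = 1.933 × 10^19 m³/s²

Transfer semi-major axis: a_t = (r₁ + r₂)/2 = (7.586e+11 + 3.775e+12)/2 = 2.2668e+12 m.
Circular speeds: v₁ = √(GM/r₁) = 5047.89 m/s, v₂ = √(GM/r₂) = 2262.86 m/s.
Transfer speeds (vis-viva v² = GM(2/r − 1/a_t)): v₁ᵗ = 6514.2 m/s, v₂ᵗ = 1309.05 m/s.
(a) ΔV₁ = |v₁ᵗ − v₁| ≈ 1466 m/s = 1.466 km/s.
(b) ΔV₂ = |v₂ − v₂ᵗ| ≈ 953.8 m/s = 953.8 m/s.
(c) ΔV_total = ΔV₁ + ΔV₂ ≈ 2420 m/s = 2.42 km/s.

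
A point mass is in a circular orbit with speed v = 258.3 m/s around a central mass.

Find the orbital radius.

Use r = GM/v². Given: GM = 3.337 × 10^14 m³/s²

For a circular orbit, v² = GM / r, so r = GM / v².
r = 3.337e+14 / (258.3)² m ≈ 5.002e+09 m = 5.002 Gm.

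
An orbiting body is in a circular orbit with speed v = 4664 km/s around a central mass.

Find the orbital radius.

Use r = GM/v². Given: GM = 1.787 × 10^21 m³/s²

Convert to SI: v = 4664 km/s = 4.664e+06 m/s.
For a circular orbit, v² = GM / r, so r = GM / v².
r = 1.787e+21 / (4.664e+06)² m ≈ 8.215e+07 m = 82.15 Mm.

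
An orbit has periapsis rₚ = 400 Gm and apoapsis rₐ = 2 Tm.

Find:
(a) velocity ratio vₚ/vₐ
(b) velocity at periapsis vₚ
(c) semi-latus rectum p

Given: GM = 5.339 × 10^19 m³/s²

Convert to SI: rₚ = 400 Gm = 4e+11 m; rₐ = 2 Tm = 2e+12 m.
(a) Conservation of angular momentum (rₚvₚ = rₐvₐ) gives vₚ/vₐ = rₐ/rₚ = 2e+12/4e+11 ≈ 5
(b) With a = (rₚ + rₐ)/2 = 1.2e+12 m, vₚ = √(GM (2/rₚ − 1/a)) = √(5.339e+19 · (2/4e+11 − 1/1.2e+12)) m/s ≈ 1.492e+04 m/s
(c) From a = (rₚ + rₐ)/2 = 1.2e+12 m and e = (rₐ − rₚ)/(rₐ + rₚ) = 0.666667, p = a(1 − e²) = 1.2e+12 · (1 − (0.666667)²) ≈ 6.667e+11 m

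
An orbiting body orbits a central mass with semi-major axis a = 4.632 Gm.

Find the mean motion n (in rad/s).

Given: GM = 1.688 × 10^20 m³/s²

Convert to SI: a = 4.632 Gm = 4.632e+09 m.
n = √(GM / a³).
n = √(1.688e+20 / (4.632e+09)³) rad/s ≈ 4.121e-05 rad/s.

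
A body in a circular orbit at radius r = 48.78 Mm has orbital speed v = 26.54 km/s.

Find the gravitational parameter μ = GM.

Convert to SI: r = 48.78 Mm = 4.878e+07 m; v = 26.54 km/s = 26540 m/s.
For a circular orbit v² = GM/r, so GM = v² · r.
GM = (26540)² · 4.878e+07 m³/s² ≈ 3.436e+16 m³/s² = 3.436 × 10^16 m³/s².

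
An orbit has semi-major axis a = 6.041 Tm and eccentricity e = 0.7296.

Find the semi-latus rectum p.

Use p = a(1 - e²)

Convert to SI: a = 6.041 Tm = 6.041e+12 m.
p = a (1 − e²).
p = 6.041e+12 · (1 − (0.7296)²) = 6.041e+12 · 0.467684 ≈ 2.825e+12 m = 2.825 Tm.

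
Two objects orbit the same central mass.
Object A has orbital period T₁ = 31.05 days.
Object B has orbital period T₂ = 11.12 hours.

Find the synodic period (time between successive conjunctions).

Convert to SI: T₁ = 31.05 days = 2.68272e+06 s; T₂ = 11.12 hours = 40032 s.
T_syn = |T₁ · T₂ / (T₁ − T₂)|.
T_syn = |2.68272e+06 · 40032 / (2.68272e+06 − 40032)| s ≈ 4.064e+04 s = 11.29 hours.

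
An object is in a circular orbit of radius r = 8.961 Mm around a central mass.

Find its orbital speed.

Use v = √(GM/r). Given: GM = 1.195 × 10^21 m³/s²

Convert to SI: r = 8.961 Mm = 8.961e+06 m.
For a circular orbit, gravity supplies the centripetal force, so v = √(GM / r).
v = √(1.195e+21 / 8.961e+06) m/s ≈ 1.155e+07 m/s = 1.155e+04 km/s.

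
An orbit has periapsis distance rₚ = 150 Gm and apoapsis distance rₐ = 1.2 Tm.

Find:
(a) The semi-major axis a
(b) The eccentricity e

Convert to SI: rₚ = 150 Gm = 1.5e+11 m; rₐ = 1.2 Tm = 1.2e+12 m.
(a) a = (rₚ + rₐ) / 2 = (1.5e+11 + 1.2e+12) / 2 ≈ 6.75e+11 m = 675 Gm.
(b) e = (rₐ − rₚ) / (rₐ + rₚ) = (1.2e+12 − 1.5e+11) / (1.2e+12 + 1.5e+11) ≈ 0.7778.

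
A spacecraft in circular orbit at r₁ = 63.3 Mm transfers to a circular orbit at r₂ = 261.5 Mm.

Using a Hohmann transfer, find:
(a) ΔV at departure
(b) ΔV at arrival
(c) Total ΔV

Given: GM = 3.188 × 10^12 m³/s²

Convert to SI: r₁ = 63.3 Mm = 6.33e+07 m; r₂ = 261.5 Mm = 2.615e+08 m.
Transfer semi-major axis: a_t = (r₁ + r₂)/2 = (6.33e+07 + 2.615e+08)/2 = 1.624e+08 m.
Circular speeds: v₁ = √(GM/r₁) = 224.418 m/s, v₂ = √(GM/r₂) = 110.414 m/s.
Transfer speeds (vis-viva v² = GM(2/r − 1/a_t)): v₁ᵗ = 284.774 m/s, v₂ᵗ = 68.9338 m/s.
(a) ΔV₁ = |v₁ᵗ − v₁| ≈ 60.36 m/s = 60.36 m/s.
(b) ΔV₂ = |v₂ − v₂ᵗ| ≈ 41.48 m/s = 41.48 m/s.
(c) ΔV_total = ΔV₁ + ΔV₂ ≈ 101.8 m/s = 101.8 m/s.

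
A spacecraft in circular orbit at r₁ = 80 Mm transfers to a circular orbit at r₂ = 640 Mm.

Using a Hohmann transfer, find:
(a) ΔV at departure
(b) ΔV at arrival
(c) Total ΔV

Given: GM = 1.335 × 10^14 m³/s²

Convert to SI: r₁ = 80 Mm = 8e+07 m; r₂ = 640 Mm = 6.4e+08 m.
Transfer semi-major axis: a_t = (r₁ + r₂)/2 = (8e+07 + 6.4e+08)/2 = 3.6e+08 m.
Circular speeds: v₁ = √(GM/r₁) = 1291.8 m/s, v₂ = √(GM/r₂) = 456.721 m/s.
Transfer speeds (vis-viva v² = GM(2/r − 1/a_t)): v₁ᵗ = 1722.4 m/s, v₂ᵗ = 215.3 m/s.
(a) ΔV₁ = |v₁ᵗ − v₁| ≈ 430.6 m/s = 430.6 m/s.
(b) ΔV₂ = |v₂ − v₂ᵗ| ≈ 241.4 m/s = 241.4 m/s.
(c) ΔV_total = ΔV₁ + ΔV₂ ≈ 672 m/s = 672 m/s.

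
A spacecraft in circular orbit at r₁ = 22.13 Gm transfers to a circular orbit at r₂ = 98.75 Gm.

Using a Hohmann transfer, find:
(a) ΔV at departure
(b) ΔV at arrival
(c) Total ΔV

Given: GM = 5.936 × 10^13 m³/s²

Convert to SI: r₁ = 22.13 Gm = 2.213e+10 m; r₂ = 98.75 Gm = 9.875e+10 m.
Transfer semi-major axis: a_t = (r₁ + r₂)/2 = (2.213e+10 + 9.875e+10)/2 = 6.044e+10 m.
Circular speeds: v₁ = √(GM/r₁) = 51.7912 m/s, v₂ = √(GM/r₂) = 24.5176 m/s.
Transfer speeds (vis-viva v² = GM(2/r − 1/a_t)): v₁ᵗ = 66.2007 m/s, v₂ᵗ = 14.8357 m/s.
(a) ΔV₁ = |v₁ᵗ − v₁| ≈ 14.41 m/s = 14.41 m/s.
(b) ΔV₂ = |v₂ − v₂ᵗ| ≈ 9.682 m/s = 9.682 m/s.
(c) ΔV_total = ΔV₁ + ΔV₂ ≈ 24.09 m/s = 24.09 m/s.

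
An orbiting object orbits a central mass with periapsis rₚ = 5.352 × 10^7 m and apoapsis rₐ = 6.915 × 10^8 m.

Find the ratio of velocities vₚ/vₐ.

Conservation of angular momentum gives rₚvₚ = rₐvₐ, so vₚ/vₐ = rₐ/rₚ.
vₚ/vₐ = 6.915e+08 / 5.352e+07 ≈ 12.92.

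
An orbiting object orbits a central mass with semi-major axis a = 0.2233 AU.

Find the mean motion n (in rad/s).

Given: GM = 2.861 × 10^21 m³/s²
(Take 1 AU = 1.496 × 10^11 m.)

Convert to SI: a = 0.2233 AU = 3.34057e+10 m.
n = √(GM / a³).
n = √(2.861e+21 / (3.34057e+10)³) rad/s ≈ 8.76e-06 rad/s.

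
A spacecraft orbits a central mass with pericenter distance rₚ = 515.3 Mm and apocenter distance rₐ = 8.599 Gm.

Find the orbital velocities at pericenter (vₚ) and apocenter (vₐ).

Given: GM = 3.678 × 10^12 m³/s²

Convert to SI: rₚ = 515.3 Mm = 5.153e+08 m; rₐ = 8.599 Gm = 8.599e+09 m.
Use the vis-viva equation v² = GM(2/r − 1/a) with a = (rₚ + rₐ)/2 = (5.153e+08 + 8.599e+09)/2 = 4.55715e+09 m.
vₚ = √(GM · (2/rₚ − 1/a)) = √(3.678e+12 · (2/5.153e+08 − 1/4.55715e+09)) m/s ≈ 116.1 m/s = 116.1 m/s.
vₐ = √(GM · (2/rₐ − 1/a)) = √(3.678e+12 · (2/8.599e+09 − 1/4.55715e+09)) m/s ≈ 6.954 m/s = 6.954 m/s.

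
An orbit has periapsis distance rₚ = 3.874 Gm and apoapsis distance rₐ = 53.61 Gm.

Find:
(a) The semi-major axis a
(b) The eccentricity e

Convert to SI: rₚ = 3.874 Gm = 3.874e+09 m; rₐ = 53.61 Gm = 5.361e+10 m.
(a) a = (rₚ + rₐ) / 2 = (3.874e+09 + 5.361e+10) / 2 ≈ 2.874e+10 m = 28.74 Gm.
(b) e = (rₐ − rₚ) / (rₐ + rₚ) = (5.361e+10 − 3.874e+09) / (5.361e+10 + 3.874e+09) ≈ 0.8652.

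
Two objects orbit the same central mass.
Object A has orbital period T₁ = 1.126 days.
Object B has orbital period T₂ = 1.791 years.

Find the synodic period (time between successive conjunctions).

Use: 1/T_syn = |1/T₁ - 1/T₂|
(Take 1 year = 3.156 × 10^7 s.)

Convert to SI: T₁ = 1.126 days = 97286.4 s; T₂ = 1.791 years = 5.6524e+07 s.
T_syn = |T₁ · T₂ / (T₁ − T₂)|.
T_syn = |97286.4 · 5.6524e+07 / (97286.4 − 5.6524e+07)| s ≈ 9.745e+04 s = 1.128 days.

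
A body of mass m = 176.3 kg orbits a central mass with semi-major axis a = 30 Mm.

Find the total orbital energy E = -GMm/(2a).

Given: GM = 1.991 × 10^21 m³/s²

Convert to SI: a = 30 Mm = 3e+07 m.
E = −GMm / (2a).
E = −1.991e+21 · 176.3 / (2 · 3e+07) J ≈ -5.85e+15 J = -5.85 PJ.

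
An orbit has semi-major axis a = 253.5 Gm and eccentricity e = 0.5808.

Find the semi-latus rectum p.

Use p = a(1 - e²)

Convert to SI: a = 253.5 Gm = 2.535e+11 m.
p = a (1 − e²).
p = 2.535e+11 · (1 − (0.5808)²) = 2.535e+11 · 0.662671 ≈ 1.68e+11 m = 168 Gm.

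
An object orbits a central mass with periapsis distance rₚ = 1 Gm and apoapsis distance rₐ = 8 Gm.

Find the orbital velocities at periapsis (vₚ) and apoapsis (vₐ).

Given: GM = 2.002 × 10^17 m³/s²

Convert to SI: rₚ = 1 Gm = 1e+09 m; rₐ = 8 Gm = 8e+09 m.
Use the vis-viva equation v² = GM(2/r − 1/a) with a = (rₚ + rₐ)/2 = (1e+09 + 8e+09)/2 = 4.5e+09 m.
vₚ = √(GM · (2/rₚ − 1/a)) = √(2.002e+17 · (2/1e+09 − 1/4.5e+09)) m/s ≈ 1.887e+04 m/s = 18.87 km/s.
vₐ = √(GM · (2/rₐ − 1/a)) = √(2.002e+17 · (2/8e+09 − 1/4.5e+09)) m/s ≈ 2358 m/s = 2.358 km/s.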